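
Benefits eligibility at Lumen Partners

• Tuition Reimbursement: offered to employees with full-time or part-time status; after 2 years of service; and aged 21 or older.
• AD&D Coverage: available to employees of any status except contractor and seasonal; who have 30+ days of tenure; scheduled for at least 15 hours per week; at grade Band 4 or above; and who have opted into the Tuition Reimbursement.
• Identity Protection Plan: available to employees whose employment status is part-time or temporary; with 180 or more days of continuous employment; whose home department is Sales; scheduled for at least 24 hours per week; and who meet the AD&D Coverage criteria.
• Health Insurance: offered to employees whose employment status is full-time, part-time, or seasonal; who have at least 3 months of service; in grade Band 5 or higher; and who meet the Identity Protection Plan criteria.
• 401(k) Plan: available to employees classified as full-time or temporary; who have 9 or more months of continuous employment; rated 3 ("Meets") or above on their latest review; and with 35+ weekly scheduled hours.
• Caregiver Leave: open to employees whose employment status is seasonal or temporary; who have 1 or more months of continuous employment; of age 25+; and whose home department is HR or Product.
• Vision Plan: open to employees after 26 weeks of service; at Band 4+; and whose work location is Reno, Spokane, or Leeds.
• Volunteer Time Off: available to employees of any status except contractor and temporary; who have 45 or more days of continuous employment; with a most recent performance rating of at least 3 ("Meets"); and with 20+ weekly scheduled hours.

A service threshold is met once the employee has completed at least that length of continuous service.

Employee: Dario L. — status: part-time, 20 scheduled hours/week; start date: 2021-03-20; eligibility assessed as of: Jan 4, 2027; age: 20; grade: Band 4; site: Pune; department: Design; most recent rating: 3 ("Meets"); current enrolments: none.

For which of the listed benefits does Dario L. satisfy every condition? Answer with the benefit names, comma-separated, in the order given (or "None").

Volunteer Time Off

Service from 2021-03-20 to Jan 4, 2027: 2116 days.
Tuition Reimbursement — status part-time ✓; service 2116 days ≥ 2 years (≈730 days) ✓; age 20 < 21 ✗ → not eligible.
AD&D Coverage — status part-time ✓ (not excluded); service 2116 days ≥ 30 days ✓; 20 hrs/wk ≥ 15 ✓; grade Band 4 ≥ Band 4 ✓; not enrolled in Tuition Reimbursement ✗ → not eligible.
Identity Protection Plan — status part-time ✓; service 2116 days ≥ 180 days ✓; dept Design ✗ → not eligible.
Health Insurance — status part-time ✓; service 2116 days ≥ 3 months (≈90 days) ✓; grade Band 4 < Band 5 ✗ → not eligible.
401(k) Plan — status part-time ✗ (requires full-time or temporary) → not eligible.
Caregiver Leave — status part-time ✗ (requires seasonal or temporary) → not eligible.
Vision Plan — service 2116 days ≥ 26 weeks (≈182 days) ✓; grade Band 4 ≥ Band 4 ✓; site Pune ✗ (not Reno, Spokane, or Leeds) → not eligible.
Volunteer Time Off — status part-time ✓ (not excluded); service 2116 days ≥ 45 days ✓; rating 3 ≥ 3 ✓; 20 hrs/wk ≥ 20 ✓ → eligible.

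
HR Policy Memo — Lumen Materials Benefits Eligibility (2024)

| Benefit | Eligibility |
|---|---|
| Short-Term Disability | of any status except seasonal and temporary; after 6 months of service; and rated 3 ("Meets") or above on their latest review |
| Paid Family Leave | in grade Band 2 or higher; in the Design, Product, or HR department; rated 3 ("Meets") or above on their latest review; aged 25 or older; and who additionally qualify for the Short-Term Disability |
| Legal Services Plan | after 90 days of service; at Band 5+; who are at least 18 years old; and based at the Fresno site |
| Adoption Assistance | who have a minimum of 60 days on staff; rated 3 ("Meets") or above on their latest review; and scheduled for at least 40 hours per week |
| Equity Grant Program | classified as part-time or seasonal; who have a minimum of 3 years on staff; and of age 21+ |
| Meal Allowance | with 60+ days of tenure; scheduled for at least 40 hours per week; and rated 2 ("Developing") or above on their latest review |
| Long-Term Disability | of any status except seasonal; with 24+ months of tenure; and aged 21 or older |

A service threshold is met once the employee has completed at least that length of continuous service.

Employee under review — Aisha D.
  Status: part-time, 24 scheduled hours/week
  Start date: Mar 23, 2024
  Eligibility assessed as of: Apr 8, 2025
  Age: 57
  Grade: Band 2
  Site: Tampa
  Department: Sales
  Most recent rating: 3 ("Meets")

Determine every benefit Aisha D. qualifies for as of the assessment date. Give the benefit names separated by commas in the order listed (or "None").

Service from Mar 23, 2024 to Apr 8, 2025: 381 days.
Short-Term Disability — status part-time ✓ (not excluded); service 381 days ≥ 6 months (≈180 days) ✓; rating 3 ≥ 3 ✓ → eligible.
Paid Family Leave — grade Band 2 ≥ Band 2 ✓; dept Sales ✗ → not eligible.
Legal Services Plan — service 381 days ≥ 90 days ✓; grade Band 2 < Band 5 ✗ → not eligible.
Adoption Assistance — service 381 days ≥ 60 days ✓; rating 3 ≥ 3 ✓; 24 hrs/wk < 40 ✗ → not eligible.
Equity Grant Program — status part-time ✓; service 381 days < 3 years (≈1095 days) ✗ → not eligible.
Meal Allowance — service 381 days ≥ 60 days ✓; 24 hrs/wk < 40 ✗ → not eligible.
Long-Term Disability — status part-time ✓ (not excluded); service 381 days < 24 months (≈720 days) ✗ → not eligible.

Short-Term Disability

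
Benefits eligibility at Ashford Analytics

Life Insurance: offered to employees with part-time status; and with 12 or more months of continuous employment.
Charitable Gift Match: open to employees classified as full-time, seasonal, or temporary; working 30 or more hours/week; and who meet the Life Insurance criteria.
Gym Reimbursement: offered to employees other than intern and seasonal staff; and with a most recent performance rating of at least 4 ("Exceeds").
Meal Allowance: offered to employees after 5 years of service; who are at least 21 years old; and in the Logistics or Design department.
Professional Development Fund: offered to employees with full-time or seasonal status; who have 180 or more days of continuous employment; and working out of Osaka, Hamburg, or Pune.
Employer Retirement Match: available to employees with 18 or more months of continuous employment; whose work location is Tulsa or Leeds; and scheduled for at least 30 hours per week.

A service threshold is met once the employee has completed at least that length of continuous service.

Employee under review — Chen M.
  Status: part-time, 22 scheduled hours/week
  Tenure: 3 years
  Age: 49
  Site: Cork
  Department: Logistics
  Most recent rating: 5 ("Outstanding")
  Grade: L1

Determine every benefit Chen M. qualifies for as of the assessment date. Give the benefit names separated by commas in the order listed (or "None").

Life Insurance, Gym Reimbursement

Life Insurance — status part-time ✓; service 3 years ≥ 12 months (≈360 days) ✓ → eligible.
Charitable Gift Match — status part-time ✗ (requires full-time, seasonal, or temporary) → not eligible.
Gym Reimbursement — status part-time ✓ (not excluded); rating 5 ≥ 4 ✓ → eligible.
Meal Allowance — service 3 years < 5 years ✗ → not eligible.
Professional Development Fund — status part-time ✗ (requires full-time or seasonal) → not eligible.
Employer Retirement Match — service 3 years ≥ 18 months (≈540 days) ✓; site Cork ✗ (not Tulsa or Leeds) → not eligible.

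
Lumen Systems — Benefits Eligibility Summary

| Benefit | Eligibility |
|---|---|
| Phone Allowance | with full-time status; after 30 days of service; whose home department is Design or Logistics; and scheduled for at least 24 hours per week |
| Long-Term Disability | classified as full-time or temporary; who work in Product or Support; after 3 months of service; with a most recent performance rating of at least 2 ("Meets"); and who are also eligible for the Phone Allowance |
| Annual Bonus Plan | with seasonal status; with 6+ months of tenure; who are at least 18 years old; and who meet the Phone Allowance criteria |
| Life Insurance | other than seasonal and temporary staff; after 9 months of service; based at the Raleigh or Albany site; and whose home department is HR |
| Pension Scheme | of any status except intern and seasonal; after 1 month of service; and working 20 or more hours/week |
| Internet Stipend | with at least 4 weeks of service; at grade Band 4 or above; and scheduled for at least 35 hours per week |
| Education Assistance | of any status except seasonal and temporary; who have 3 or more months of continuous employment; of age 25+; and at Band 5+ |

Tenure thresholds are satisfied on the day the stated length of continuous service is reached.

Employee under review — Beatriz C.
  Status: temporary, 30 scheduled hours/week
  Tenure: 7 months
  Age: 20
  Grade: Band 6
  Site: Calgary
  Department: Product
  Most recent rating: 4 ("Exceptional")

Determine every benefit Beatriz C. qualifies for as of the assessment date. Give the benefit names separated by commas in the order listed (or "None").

Pension Scheme

Phone Allowance — status temporary ✗ (requires full-time) → not eligible.
Long-Term Disability — status temporary ✓; dept Product ✓; service 7 months ≥ 3 months ✓; rating 4 ≥ 2 ✓; not eligible for Phone Allowance ✗ → not eligible.
Annual Bonus Plan — status temporary ✗ (requires seasonal) → not eligible.
Life Insurance — status temporary ✗ (excluded) → not eligible.
Pension Scheme — status temporary ✓ (not excluded); service 7 months ≥ 1 month ✓; 30 hrs/wk ≥ 20 ✓ → eligible.
Internet Stipend — service 7 months ≥ 4 weeks (≈28 days) ✓; grade Band 6 ≥ Band 4 ✓; 30 hrs/wk < 35 ✗ → not eligible.
Education Assistance — status temporary ✗ (excluded) → not eligible.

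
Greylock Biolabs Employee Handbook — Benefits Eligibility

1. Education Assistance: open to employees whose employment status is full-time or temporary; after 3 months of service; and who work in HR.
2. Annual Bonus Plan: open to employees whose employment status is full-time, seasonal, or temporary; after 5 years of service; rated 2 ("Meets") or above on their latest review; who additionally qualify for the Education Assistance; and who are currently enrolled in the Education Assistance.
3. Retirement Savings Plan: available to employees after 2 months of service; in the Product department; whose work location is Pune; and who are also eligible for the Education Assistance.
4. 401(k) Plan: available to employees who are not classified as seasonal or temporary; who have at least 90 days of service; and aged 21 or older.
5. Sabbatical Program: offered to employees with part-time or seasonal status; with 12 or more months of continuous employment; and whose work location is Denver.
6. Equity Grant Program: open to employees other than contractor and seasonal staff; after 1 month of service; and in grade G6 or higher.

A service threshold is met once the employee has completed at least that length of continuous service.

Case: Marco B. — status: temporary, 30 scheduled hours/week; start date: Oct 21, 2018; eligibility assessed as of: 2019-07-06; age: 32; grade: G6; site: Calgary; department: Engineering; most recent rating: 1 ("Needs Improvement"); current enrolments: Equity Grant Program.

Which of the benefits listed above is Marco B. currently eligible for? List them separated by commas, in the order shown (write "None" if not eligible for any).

Equity Grant Program

Service from Oct 21, 2018 to 2019-07-06: 258 days.
Education Assistance — status temporary ✓; service 258 days ≥ 3 months (≈90 days) ✓; dept Engineering ✗ → not eligible.
Annual Bonus Plan — status temporary ✓; service 258 days < 5 years (≈1825 days) ✗ → not eligible.
Retirement Savings Plan — service 258 days ≥ 2 months (≈60 days) ✓; dept Engineering ✗ → not eligible.
401(k) Plan — status temporary ✗ (excluded) → not eligible.
Sabbatical Program — status temporary ✗ (requires part-time or seasonal) → not eligible.
Equity Grant Program — status temporary ✓ (not excluded); service 258 days ≥ 1 month (≈30 days) ✓; grade G6 ≥ G6 ✓ → eligible.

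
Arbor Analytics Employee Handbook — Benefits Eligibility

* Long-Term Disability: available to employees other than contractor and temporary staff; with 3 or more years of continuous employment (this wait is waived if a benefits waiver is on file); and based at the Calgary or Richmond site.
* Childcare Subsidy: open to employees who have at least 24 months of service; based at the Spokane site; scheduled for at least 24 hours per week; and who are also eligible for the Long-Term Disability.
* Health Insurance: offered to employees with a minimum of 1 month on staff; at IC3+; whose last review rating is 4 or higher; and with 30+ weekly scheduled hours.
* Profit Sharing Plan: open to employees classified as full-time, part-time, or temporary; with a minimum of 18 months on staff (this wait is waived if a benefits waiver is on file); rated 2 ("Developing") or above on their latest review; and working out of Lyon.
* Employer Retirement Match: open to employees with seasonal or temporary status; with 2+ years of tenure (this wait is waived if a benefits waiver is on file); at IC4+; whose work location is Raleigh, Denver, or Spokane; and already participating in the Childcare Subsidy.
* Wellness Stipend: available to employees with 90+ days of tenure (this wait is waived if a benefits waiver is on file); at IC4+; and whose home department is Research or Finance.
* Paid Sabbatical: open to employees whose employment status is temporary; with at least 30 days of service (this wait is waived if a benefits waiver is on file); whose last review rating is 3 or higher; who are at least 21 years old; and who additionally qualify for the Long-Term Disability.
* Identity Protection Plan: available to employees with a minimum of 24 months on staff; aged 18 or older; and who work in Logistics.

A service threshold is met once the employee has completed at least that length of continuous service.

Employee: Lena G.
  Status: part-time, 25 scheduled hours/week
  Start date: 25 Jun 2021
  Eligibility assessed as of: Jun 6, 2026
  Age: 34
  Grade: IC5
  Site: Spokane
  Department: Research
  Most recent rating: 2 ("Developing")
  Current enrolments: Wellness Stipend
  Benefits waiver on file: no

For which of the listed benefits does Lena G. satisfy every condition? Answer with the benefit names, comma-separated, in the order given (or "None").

Wellness Stipend

Service from 25 Jun 2021 to Jun 6, 2026: 1807 days.
Long-Term Disability — status part-time ✓ (not excluded); no waiver, service 1807 days ≥ 3 years (≈1095 days) ✓; site Spokane ✗ (not Calgary or Richmond) → not eligible.
Childcare Subsidy — service 1807 days ≥ 24 months (≈720 days) ✓; site Spokane ✓; 25 hrs/wk ≥ 24 ✓; not eligible for Long-Term Disability ✗ → not eligible.
Health Insurance — service 1807 days ≥ 1 month (≈30 days) ✓; grade IC5 ≥ IC3 ✓; rating 2 < 4 ✗ → not eligible.
Profit Sharing Plan — status part-time ✓; no waiver, service 1807 days ≥ 18 months (≈540 days) ✓; rating 2 ≥ 2 ✓; site Spokane ✗ (not Lyon) → not eligible.
Employer Retirement Match — status part-time ✗ (requires seasonal or temporary) → not eligible.
Wellness Stipend — no waiver, service 1807 days ≥ 90 days ✓; grade IC5 ≥ IC4 ✓; dept Research ✓ → eligible.
Paid Sabbatical — status part-time ✗ (requires temporary) → not eligible.
Identity Protection Plan — service 1807 days ≥ 24 months (≈720 days) ✓; age 34 ≥ 18 ✓; dept Research ✗ → not eligible.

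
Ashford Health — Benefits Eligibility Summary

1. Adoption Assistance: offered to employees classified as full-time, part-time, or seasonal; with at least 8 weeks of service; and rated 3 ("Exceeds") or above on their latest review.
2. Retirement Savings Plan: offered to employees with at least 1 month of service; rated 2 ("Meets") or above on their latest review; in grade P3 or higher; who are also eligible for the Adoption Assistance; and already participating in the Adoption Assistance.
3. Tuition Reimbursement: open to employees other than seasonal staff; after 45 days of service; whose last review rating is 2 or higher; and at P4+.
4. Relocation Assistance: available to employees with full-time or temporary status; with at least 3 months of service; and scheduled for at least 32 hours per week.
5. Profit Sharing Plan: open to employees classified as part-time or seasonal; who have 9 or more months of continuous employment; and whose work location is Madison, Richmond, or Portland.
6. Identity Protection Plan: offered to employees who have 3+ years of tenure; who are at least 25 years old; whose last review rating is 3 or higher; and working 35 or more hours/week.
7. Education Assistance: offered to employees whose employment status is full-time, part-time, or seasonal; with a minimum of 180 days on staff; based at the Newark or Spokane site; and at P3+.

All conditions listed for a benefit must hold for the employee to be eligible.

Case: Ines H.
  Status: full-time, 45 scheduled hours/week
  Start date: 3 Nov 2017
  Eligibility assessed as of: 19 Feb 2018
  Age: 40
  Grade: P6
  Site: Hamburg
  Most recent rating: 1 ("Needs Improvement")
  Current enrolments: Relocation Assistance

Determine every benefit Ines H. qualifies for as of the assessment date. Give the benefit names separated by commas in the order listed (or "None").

Relocation Assistance

Service from 3 Nov 2017 to 19 Feb 2018: 108 days.
Adoption Assistance — status full-time ✓; service 108 days ≥ 8 weeks (≈56 days) ✓; rating 1 < 3 ✗ → not eligible.
Retirement Savings Plan — service 108 days ≥ 1 month (≈30 days) ✓; rating 1 < 2 ✗ → not eligible.
Tuition Reimbursement — status full-time ✓ (not excluded); service 108 days ≥ 45 days ✓; rating 1 < 2 ✗ → not eligible.
Relocation Assistance — status full-time ✓; service 108 days ≥ 3 months (≈90 days) ✓; 45 hrs/wk ≥ 32 ✓ → eligible.
Profit Sharing Plan — status full-time ✗ (requires part-time or seasonal) → not eligible.
Identity Protection Plan — service 108 days < 3 years (≈1095 days) ✗ → not eligible.
Education Assistance — status full-time ✓; service 108 days < 180 days ✗ → not eligible.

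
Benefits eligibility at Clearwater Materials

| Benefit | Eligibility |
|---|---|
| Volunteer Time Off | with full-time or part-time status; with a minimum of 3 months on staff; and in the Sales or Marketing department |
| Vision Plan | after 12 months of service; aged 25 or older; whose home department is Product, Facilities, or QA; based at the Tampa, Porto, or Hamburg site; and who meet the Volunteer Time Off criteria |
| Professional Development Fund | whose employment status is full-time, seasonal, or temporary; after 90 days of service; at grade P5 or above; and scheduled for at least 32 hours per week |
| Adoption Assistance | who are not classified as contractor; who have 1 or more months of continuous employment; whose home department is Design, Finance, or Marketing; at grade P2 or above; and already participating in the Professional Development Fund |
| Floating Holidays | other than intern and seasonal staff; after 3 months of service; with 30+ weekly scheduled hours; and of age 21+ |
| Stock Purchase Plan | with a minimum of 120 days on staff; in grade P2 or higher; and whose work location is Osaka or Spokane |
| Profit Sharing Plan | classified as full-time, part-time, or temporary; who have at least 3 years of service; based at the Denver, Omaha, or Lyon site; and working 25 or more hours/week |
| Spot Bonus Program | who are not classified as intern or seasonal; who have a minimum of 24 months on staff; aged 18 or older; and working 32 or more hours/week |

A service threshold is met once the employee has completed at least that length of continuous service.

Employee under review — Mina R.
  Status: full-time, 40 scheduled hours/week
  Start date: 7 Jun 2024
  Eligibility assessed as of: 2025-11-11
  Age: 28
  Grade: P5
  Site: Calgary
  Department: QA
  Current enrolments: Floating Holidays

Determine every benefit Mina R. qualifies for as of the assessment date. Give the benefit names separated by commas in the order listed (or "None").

Professional Development Fund, Floating Holidays

Service from 7 Jun 2024 to 2025-11-11: 522 days.
Volunteer Time Off — status full-time ✓; service 522 days ≥ 3 months (≈90 days) ✓; dept QA ✗ → not eligible.
Vision Plan — service 522 days ≥ 12 months (≈360 days) ✓; age 28 ≥ 25 ✓; dept QA ✓; site Calgary ✗ (not Tampa, Porto, or Hamburg) → not eligible.
Professional Development Fund — status full-time ✓; service 522 days ≥ 90 days ✓; grade P5 ≥ P5 ✓; 40 hrs/wk ≥ 32 ✓ → eligible.
Adoption Assistance — status full-time ✓ (not excluded); service 522 days ≥ 1 month (≈30 days) ✓; dept QA ✗ → not eligible.
Floating Holidays — status full-time ✓ (not excluded); service 522 days ≥ 3 months (≈90 days) ✓; 40 hrs/wk ≥ 30 ✓; age 28 ≥ 21 ✓ → eligible.
Stock Purchase Plan — service 522 days ≥ 120 days ✓; grade P5 ≥ P2 ✓; site Calgary ✗ (not Osaka or Spokane) → not eligible.
Profit Sharing Plan — status full-time ✓; service 522 days < 3 years (≈1095 days) ✗ → not eligible.
Spot Bonus Program — status full-time ✓ (not excluded); service 522 days < 24 months (≈720 days) ✗ → not eligible.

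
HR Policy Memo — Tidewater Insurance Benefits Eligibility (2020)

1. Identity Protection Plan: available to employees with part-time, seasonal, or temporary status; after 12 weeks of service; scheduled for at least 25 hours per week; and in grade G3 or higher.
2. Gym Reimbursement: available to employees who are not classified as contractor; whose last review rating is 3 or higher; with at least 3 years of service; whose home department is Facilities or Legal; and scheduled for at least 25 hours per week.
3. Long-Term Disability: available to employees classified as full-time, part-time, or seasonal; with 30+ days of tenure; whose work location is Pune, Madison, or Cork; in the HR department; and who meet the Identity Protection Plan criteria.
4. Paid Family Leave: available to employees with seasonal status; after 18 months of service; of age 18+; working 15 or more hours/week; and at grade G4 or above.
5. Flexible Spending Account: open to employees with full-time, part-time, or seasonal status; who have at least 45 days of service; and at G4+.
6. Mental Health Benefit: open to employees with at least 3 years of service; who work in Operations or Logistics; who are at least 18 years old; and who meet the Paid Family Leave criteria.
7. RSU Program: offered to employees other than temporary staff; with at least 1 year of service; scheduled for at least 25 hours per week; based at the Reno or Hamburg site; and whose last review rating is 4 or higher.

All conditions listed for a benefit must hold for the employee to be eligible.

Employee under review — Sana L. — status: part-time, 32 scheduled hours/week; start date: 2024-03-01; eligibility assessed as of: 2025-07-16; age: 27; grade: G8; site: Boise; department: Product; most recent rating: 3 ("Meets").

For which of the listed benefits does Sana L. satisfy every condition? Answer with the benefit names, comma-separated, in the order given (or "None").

Service from 2024-03-01 to 2025-07-16: 502 days.
Identity Protection Plan — status part-time ✓; service 502 days ≥ 12 weeks (≈84 days) ✓; 32 hrs/wk ≥ 25 ✓; grade G8 ≥ G3 ✓ → eligible.
Gym Reimbursement — status part-time ✓ (not excluded); rating 3 ≥ 3 ✓; service 502 days < 3 years (≈1095 days) ✗ → not eligible.
Long-Term Disability — status part-time ✓; service 502 days ≥ 30 days ✓; site Boise ✗ (not Pune, Madison, or Cork) → not eligible.
Paid Family Leave — status part-time ✗ (requires seasonal) → not eligible.
Flexible Spending Account — status part-time ✓; service 502 days ≥ 45 days ✓; grade G8 ≥ G4 ✓ → eligible.
Mental Health Benefit — service 502 days < 3 years (≈1095 days) ✗ → not eligible.
RSU Program — status part-time ✓ (not excluded); service 502 days ≥ 1 year (≈365 days) ✓; 32 hrs/wk ≥ 25 ✓; site Boise ✗ (not Reno or Hamburg) → not eligible.

Identity Protection Plan, Flexible Spending Account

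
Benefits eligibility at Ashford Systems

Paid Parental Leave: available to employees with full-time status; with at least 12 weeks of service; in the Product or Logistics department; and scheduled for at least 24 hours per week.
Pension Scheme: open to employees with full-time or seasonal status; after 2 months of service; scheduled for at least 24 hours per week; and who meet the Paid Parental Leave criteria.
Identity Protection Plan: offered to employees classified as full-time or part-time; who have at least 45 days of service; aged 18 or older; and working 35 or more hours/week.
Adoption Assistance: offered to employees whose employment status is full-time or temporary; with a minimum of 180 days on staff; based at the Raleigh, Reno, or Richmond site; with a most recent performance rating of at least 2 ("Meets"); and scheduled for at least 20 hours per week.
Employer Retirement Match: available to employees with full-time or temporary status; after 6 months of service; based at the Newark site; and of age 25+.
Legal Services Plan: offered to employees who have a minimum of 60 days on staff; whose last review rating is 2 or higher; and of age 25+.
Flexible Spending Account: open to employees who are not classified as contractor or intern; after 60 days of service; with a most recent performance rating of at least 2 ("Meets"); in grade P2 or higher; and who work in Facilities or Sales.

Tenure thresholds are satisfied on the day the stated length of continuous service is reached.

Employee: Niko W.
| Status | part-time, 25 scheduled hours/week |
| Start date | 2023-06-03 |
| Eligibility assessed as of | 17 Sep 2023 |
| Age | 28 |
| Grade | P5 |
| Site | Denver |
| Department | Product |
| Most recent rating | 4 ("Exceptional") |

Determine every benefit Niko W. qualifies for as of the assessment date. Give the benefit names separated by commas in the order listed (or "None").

Legal Services Plan

Service from 2023-06-03 to 17 Sep 2023: 106 days.
Paid Parental Leave — status part-time ✗ (requires full-time) → not eligible.
Pension Scheme — status part-time ✗ (requires full-time or seasonal) → not eligible.
Identity Protection Plan — status part-time ✓; service 106 days ≥ 45 days ✓; age 28 ≥ 18 ✓; 25 hrs/wk < 35 ✗ → not eligible.
Adoption Assistance — status part-time ✗ (requires full-time or temporary) → not eligible.
Employer Retirement Match — status part-time ✗ (requires full-time or temporary) → not eligible.
Legal Services Plan — service 106 days ≥ 60 days ✓; rating 4 ≥ 2 ✓; age 28 ≥ 25 ✓ → eligible.
Flexible Spending Account — status part-time ✓ (not excluded); service 106 days ≥ 60 days ✓; rating 4 ≥ 2 ✓; grade P5 ≥ P2 ✓; dept Product ✗ → not eligible.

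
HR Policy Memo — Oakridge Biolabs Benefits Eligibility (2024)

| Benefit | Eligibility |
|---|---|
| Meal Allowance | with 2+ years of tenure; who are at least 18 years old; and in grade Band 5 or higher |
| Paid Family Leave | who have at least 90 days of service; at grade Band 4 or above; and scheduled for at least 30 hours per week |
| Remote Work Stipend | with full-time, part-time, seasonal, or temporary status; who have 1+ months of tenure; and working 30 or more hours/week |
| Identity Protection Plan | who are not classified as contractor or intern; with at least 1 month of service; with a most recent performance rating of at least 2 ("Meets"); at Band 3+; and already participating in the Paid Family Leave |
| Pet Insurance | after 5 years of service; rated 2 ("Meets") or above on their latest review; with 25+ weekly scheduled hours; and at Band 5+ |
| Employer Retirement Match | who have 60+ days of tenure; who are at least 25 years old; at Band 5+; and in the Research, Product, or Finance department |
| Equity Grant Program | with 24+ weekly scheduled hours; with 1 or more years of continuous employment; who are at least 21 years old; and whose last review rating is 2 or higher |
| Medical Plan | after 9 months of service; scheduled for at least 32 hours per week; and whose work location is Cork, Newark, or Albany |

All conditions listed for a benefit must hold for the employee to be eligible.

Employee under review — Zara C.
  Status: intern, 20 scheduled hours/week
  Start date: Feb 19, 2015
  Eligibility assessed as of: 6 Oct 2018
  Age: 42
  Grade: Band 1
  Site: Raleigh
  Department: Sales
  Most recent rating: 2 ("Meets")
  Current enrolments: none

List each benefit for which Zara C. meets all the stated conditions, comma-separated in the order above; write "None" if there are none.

None

Service from Feb 19, 2015 to 6 Oct 2018: 1325 days.
Meal Allowance — service 1325 days ≥ 2 years (≈730 days) ✓; age 42 ≥ 18 ✓; grade Band 1 < Band 5 ✗ → not eligible.
Paid Family Leave — service 1325 days ≥ 90 days ✓; grade Band 1 < Band 4 ✗ → not eligible.
Remote Work Stipend — status intern ✗ (requires full-time, part-time, seasonal, or temporary) → not eligible.
Identity Protection Plan — status intern ✗ (excluded) → not eligible.
Pet Insurance — service 1325 days < 5 years (≈1825 days) ✗ → not eligible.
Employer Retirement Match — service 1325 days ≥ 60 days ✓; age 42 ≥ 25 ✓; grade Band 1 < Band 5 ✗ → not eligible.
Equity Grant Program — 20 hrs/wk < 24 ✗ → not eligible.
Medical Plan — service 1325 days ≥ 9 months (≈270 days) ✓; 20 hrs/wk < 32 ✗ → not eligible.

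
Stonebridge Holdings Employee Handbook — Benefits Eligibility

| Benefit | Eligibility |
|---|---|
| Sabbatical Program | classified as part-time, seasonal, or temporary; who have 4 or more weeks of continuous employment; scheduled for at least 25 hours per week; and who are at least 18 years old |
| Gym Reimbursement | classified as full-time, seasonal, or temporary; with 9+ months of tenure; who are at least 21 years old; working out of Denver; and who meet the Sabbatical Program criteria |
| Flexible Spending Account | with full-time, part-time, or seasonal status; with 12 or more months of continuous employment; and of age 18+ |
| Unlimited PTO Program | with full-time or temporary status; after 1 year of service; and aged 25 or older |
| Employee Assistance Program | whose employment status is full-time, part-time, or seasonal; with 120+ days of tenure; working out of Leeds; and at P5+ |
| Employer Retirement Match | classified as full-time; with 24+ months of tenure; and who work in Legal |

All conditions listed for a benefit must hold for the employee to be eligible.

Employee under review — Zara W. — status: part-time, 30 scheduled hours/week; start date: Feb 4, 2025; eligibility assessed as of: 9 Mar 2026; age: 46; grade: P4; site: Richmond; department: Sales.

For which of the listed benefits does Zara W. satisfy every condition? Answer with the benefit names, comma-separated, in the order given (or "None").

Sabbatical Program, Flexible Spending Account

Service from Feb 4, 2025 to 9 Mar 2026: 398 days.
Sabbatical Program — status part-time ✓; service 398 days ≥ 4 weeks (≈28 days) ✓; 30 hrs/wk ≥ 25 ✓; age 46 ≥ 18 ✓ → eligible.
Gym Reimbursement — status part-time ✗ (requires full-time, seasonal, or temporary) → not eligible.
Flexible Spending Account — status part-time ✓; service 398 days ≥ 12 months (≈360 days) ✓; age 46 ≥ 18 ✓ → eligible.
Unlimited PTO Program — status part-time ✗ (requires full-time or temporary) → not eligible.
Employee Assistance Program — status part-time ✓; service 398 days ≥ 120 days ✓; site Richmond ✗ (not Leeds) → not eligible.
Employer Retirement Match — status part-time ✗ (requires full-time) → not eligible.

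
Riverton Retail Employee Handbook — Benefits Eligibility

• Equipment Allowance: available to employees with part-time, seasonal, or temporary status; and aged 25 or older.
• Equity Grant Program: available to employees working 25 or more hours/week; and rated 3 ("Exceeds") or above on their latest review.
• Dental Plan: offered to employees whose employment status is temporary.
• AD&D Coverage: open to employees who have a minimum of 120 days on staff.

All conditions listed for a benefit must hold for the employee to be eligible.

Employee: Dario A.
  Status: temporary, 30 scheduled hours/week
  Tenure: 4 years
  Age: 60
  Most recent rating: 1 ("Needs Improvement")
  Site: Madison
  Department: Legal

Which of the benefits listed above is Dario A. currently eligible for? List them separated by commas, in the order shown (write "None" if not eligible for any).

Equipment Allowance — status temporary ✓; age 60 ≥ 25 ✓ → eligible.
Equity Grant Program — 30 hrs/wk ≥ 25 ✓; rating 1 < 3 ✗ → not eligible.
Dental Plan — status temporary ✓ → eligible.
AD&D Coverage — service 4 years ≥ 120 days ✓ → eligible.

Equipment Allowance, Dental Plan, AD&D Coverage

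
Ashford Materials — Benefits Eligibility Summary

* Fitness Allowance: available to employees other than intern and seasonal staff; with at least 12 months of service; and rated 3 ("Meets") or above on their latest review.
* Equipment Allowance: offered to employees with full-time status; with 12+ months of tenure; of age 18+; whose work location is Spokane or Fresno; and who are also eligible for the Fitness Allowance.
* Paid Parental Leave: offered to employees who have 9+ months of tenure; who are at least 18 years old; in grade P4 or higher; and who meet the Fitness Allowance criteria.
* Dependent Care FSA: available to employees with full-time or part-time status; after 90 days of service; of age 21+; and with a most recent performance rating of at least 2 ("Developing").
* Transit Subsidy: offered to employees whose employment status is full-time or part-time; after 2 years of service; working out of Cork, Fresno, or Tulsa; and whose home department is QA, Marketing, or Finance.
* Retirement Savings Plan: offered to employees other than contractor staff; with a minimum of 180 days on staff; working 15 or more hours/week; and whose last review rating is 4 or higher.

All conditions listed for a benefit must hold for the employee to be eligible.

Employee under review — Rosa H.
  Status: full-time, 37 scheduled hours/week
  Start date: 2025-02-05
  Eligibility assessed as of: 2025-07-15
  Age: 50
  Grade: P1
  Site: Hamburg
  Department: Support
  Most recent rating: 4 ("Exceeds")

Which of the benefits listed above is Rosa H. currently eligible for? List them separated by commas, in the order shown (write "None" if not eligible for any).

Dependent Care FSA

Service from 2025-02-05 to 2025-07-15: 160 days.
Fitness Allowance — status full-time ✓ (not excluded); service 160 days < 12 months (≈360 days) ✗ → not eligible.
Equipment Allowance — status full-time ✓; service 160 days < 12 months (≈360 days) ✗ → not eligible.
Paid Parental Leave — service 160 days < 9 months (≈270 days) ✗ → not eligible.
Dependent Care FSA — status full-time ✓; service 160 days ≥ 90 days ✓; age 50 ≥ 21 ✓; rating 4 ≥ 2 ✓ → eligible.
Transit Subsidy — status full-time ✓; service 160 days < 2 years (≈730 days) ✗ → not eligible.
Retirement Savings Plan — status full-time ✓ (not excluded); service 160 days < 180 days ✗ → not eligible.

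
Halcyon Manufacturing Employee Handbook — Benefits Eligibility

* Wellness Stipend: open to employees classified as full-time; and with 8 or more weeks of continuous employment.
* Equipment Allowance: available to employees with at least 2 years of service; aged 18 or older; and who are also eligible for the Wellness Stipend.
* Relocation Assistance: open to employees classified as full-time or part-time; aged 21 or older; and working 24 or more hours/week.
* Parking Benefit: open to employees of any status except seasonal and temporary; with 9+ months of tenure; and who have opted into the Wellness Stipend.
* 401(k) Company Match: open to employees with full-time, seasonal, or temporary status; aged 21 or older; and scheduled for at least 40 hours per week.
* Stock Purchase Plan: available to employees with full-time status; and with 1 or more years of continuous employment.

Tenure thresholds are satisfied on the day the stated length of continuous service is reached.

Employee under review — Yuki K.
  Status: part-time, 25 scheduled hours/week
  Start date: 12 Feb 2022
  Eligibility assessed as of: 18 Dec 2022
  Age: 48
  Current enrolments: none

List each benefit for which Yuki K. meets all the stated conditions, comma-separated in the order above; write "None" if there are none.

Service from 12 Feb 2022 to 18 Dec 2022: 309 days.
Wellness Stipend — status part-time ✗ (requires full-time) → not eligible.
Equipment Allowance — service 309 days < 2 years (≈730 days) ✗ → not eligible.
Relocation Assistance — status part-time ✓; age 48 ≥ 21 ✓; 25 hrs/wk ≥ 24 ✓ → eligible.
Parking Benefit — status part-time ✓ (not excluded); service 309 days ≥ 9 months (≈270 days) ✓; not enrolled in Wellness Stipend ✗ → not eligible.
401(k) Company Match — status part-time ✗ (requires full-time, seasonal, or temporary) → not eligible.
Stock Purchase Plan — status part-time ✗ (requires full-time) → not eligible.

Relocation Assistance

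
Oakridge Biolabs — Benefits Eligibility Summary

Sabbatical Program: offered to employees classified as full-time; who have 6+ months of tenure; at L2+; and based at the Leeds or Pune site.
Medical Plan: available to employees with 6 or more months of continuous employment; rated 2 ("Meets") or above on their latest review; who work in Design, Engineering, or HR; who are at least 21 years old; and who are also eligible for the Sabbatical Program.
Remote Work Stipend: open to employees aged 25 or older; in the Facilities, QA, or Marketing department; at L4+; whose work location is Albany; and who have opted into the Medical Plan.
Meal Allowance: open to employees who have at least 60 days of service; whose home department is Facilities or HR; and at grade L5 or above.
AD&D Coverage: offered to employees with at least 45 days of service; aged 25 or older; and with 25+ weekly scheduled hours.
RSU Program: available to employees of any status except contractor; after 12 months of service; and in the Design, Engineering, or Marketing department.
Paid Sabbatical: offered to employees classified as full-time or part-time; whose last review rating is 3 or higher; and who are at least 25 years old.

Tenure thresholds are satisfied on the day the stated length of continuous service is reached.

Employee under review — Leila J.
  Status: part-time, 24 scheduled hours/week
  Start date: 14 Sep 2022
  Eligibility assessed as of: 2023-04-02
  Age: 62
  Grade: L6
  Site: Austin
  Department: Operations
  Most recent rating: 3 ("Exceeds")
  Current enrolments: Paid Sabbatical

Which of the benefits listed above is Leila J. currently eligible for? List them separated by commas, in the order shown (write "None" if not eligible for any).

Service from 14 Sep 2022 to 2023-04-02: 200 days.
Sabbatical Program — status part-time ✗ (requires full-time) → not eligible.
Medical Plan — service 200 days ≥ 6 months (≈180 days) ✓; rating 3 ≥ 2 ✓; dept Operations ✗ → not eligible.
Remote Work Stipend — age 62 ≥ 25 ✓; dept Operations ✗ → not eligible.
Meal Allowance — service 200 days ≥ 60 days ✓; dept Operations ✗ → not eligible.
AD&D Coverage — service 200 days ≥ 45 days ✓; age 62 ≥ 25 ✓; 24 hrs/wk < 25 ✗ → not eligible.
RSU Program — status part-time ✓ (not excluded); service 200 days < 12 months (≈360 days) ✗ → not eligible.
Paid Sabbatical — status part-time ✓; rating 3 ≥ 3 ✓; age 62 ≥ 25 ✓ → eligible.

Paid Sabbatical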